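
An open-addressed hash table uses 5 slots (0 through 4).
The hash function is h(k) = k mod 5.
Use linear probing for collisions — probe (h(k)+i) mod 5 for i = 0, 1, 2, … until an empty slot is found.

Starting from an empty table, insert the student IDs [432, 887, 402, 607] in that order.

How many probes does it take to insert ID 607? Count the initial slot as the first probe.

432: h=2 → slot 2
887: h=2, probe 2,3 → slot 3
402: h=2, probe 2,3,4 → slot 4
607: h=2, probe 2,3,4,0 → slot 0
Table: [607, _, 432, 887, 402]

4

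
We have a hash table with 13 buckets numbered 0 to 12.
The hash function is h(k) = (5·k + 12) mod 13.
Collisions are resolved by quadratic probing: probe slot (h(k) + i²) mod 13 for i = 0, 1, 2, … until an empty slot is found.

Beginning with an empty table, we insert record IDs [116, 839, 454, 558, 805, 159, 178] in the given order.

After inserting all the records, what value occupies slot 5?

Insert 116: h=7, slot 7 empty → index 7.
Insert 839: h=8, slot 8 empty → index 8.
Insert 454: h=7, slots 7,8 occupied → index 11.
Insert 558: h=7, slots 7,8,11 occupied → index 3.
Insert 805: h=7, slots 7,8,11,3 occupied → index 10.
Insert 159: h=1, slot 1 empty → index 1.
Insert 178: h=5, slot 5 empty → index 5.
Table: [-, 159, -, 558, -, 178, -, 116, 839, -, 805, 454, -]

178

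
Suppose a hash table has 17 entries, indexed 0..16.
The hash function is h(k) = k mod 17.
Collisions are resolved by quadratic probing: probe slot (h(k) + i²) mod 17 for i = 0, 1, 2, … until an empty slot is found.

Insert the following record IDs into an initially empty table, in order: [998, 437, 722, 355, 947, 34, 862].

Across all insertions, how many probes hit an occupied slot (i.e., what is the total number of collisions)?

Insert 998: h=12, slot 12 empty → index 12.
Insert 437: h=12, slot 12 occupied → index 13.
Insert 722: h=8, slot 8 empty → index 8.
Insert 355: h=15, slot 15 empty → index 15.
Insert 947: h=12, slots 12,13 occupied → index 16.
Insert 34: h=0, slot 0 empty → index 0.
Insert 862: h=12, slots 12,13,16 occupied → index 4.
Table: [34, _, _, _, 862, _, _, _, 722, _, _, _, 998, 437, _, 355, 947]

6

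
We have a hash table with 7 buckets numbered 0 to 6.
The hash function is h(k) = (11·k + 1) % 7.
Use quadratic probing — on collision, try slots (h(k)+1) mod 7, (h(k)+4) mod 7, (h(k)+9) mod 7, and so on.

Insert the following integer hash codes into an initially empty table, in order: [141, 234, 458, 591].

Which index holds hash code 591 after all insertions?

Insert 141: h=5, slot 5 empty => index 5.
Insert 234: h=6, slot 6 empty => index 6.
Insert 458: h=6, slot 6 occupied => index 0.
Insert 591: h=6, slots 6,0 occupied => index 3.
Table: [458, ., ., 591, ., 141, 234]

3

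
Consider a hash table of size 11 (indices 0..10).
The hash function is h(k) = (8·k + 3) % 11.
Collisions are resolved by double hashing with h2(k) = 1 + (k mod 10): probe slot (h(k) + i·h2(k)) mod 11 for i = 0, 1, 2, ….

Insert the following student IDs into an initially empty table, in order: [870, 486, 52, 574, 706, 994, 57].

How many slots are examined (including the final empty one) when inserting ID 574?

Insert 870: h=0, slot 0 empty → index 0.
Insert 486: h=8, slot 8 empty → index 8.
Insert 52: h=1, slot 1 empty → index 1.
Insert 574: h=8, h2=5, slot 8 occupied → index 2.
Insert 706: h=8, h2=7, slot 8 occupied → index 4.
Insert 994: h=2, h2=5, slot 2 occupied → index 7.
Insert 57: h=8, h2=8, slot 8 occupied → index 5.
Table: [870, 52, 574, _, 706, 57, _, 994, 486, _, _]

2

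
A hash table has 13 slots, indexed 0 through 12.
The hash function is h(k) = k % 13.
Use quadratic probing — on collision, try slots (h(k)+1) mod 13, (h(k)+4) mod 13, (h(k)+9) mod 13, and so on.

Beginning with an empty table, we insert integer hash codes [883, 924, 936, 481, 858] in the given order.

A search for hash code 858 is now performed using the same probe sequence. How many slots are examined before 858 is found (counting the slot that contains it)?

883: h=12 → slot 12
924: h=1 → slot 1
936: h=0 → slot 0
481: h=0, probe 0,1,4 → slot 4
858: h=0, probe 0,1,4,9 → slot 9
Table: [936, 924, _, _, 481, _, _, _, _, 858, _, _, 883]
Lookup 858: h=0, probe 0,1,4,9 → found at 9.

4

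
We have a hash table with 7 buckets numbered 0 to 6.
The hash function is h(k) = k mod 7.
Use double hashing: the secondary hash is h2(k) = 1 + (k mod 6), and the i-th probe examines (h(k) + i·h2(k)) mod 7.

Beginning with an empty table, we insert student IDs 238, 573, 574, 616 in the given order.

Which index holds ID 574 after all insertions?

238: h=0 → slot 0
573: h=6 → slot 6
574: h=0, h2=5, probe 0,5 → slot 5
616: h=0, h2=5, probe 0,5,3 → slot 3
Table: [238, -, -, 616, -, 574, 573]

5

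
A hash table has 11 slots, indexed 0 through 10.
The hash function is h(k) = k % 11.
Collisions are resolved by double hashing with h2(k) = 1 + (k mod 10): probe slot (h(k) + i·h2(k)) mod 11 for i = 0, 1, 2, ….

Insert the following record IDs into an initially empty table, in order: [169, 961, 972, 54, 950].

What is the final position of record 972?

169 hashes to 4; slot 4 is free -> place at 4.
961 hashes to 4, h2=2; 4 taken -> place at 6.
972 hashes to 4, h2=3; 4 taken -> place at 7.
54 hashes to 10; slot 10 is free -> place at 10.
950 hashes to 4, h2=1; 4 taken -> place at 5.
Table: [-, -, -, -, 169, 950, 961, 972, -, -, 54]

7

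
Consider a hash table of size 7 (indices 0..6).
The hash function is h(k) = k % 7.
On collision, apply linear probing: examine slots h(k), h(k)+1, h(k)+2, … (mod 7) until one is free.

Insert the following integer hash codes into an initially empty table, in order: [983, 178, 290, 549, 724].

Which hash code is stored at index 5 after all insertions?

983: h=3 → slot 3
178: h=3, probe 3,4 → slot 4
290: h=3, probe 3,4,5 → slot 5
549: h=3, probe 3,4,5,6 → slot 6
724: h=3, probe 3,4,5,6,0 → slot 0
Table: [724, —, —, 983, 178, 290, 549]

290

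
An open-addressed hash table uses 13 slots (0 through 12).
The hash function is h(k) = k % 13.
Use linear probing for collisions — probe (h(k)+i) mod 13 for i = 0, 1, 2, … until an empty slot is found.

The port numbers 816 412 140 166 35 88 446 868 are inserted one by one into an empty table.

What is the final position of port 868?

Insert 816: h=10, slot 10 empty → index 10.
Insert 412: h=9, slot 9 empty → index 9.
Insert 140: h=10, slot 10 occupied → index 11.
Insert 166: h=10, slots 10,11 occupied → index 12.
Insert 35: h=9, slots 9,10,11,12 occupied → index 0.
Insert 88: h=10, slots 10,11,12,0 occupied → index 1.
Insert 446: h=4, slot 4 empty → index 4.
Insert 868: h=10, slots 10,11,12,0,1 occupied → index 2.
Table: [35, 88, 868, _, 446, _, _, _, _, 412, 816, 140, 166]

2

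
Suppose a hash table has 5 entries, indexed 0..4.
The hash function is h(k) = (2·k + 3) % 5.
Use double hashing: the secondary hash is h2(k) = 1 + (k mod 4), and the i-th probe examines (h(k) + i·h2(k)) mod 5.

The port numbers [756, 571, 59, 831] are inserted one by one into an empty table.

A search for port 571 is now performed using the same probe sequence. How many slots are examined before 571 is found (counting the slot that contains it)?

Insert 756: h=0, slot 0 empty → index 0.
Insert 571: h=0, h2=4, slot 0 occupied → index 4.
Insert 59: h=1, slot 1 empty → index 1.
Insert 831: h=0, h2=4, slots 0,4 occupied → index 3.
Table: [756, 59, -, 831, 571]
Lookup 571: h=0, h2=4, probe 0,4 → found at 4.

2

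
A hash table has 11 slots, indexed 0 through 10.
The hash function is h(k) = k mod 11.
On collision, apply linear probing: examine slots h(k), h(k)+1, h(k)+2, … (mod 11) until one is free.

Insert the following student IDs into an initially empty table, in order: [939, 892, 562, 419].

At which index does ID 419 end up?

939 hashes to 4; slot 4 is free → place at 4.
892 hashes to 1; slot 1 is free → place at 1.
562 hashes to 1; 1 taken → place at 2.
419 hashes to 1; 1,2 taken → place at 3.
Table: [_, 892, 562, 419, 939, _, _, _, _, _, _]

3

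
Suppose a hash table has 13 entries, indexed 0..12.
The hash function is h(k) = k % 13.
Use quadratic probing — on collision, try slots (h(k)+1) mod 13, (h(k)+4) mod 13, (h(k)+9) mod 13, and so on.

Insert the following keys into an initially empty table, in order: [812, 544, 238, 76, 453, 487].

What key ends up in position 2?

812: h=6 => slot 6
544: h=11 => slot 11
238: h=4 => slot 4
76: h=11, probe 11,12 => slot 12
453: h=11, probe 11,12,2 => slot 2
487: h=6, probe 6,7 => slot 7
Table: [., ., 453, ., 238, ., 812, 487, ., ., ., 544, 76]

453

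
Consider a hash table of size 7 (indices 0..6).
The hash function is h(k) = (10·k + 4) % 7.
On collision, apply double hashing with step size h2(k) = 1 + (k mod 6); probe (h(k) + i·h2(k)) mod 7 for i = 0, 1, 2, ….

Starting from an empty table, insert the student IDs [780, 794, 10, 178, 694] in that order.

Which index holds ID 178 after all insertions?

0

780: h=6 -> slot 6
794: h=6, h2=3, probe 6,2 -> slot 2
10: h=6, h2=5, probe 6,4 -> slot 4
178: h=6, h2=5, probe 6,4,2,0 -> slot 0
694: h=0, h2=5, probe 0,5 -> slot 5
Table: [178, ∅, 794, ∅, 10, 694, 780]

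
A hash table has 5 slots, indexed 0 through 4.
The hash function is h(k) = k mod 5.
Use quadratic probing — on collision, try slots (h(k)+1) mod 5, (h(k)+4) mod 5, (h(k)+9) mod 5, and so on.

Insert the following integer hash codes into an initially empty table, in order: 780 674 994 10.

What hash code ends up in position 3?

994

780 hashes to 0; slot 0 is free -> place at 0.
674 hashes to 4; slot 4 is free -> place at 4.
994 hashes to 4; 4,0 taken -> place at 3.
10 hashes to 0; 0 taken -> place at 1.
Table: [780, 10, _, 994, 674]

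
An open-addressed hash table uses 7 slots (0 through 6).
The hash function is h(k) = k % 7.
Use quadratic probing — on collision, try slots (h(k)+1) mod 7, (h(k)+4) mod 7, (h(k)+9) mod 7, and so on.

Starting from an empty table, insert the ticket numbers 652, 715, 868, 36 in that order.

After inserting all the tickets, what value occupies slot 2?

Insert 652: h=1, slot 1 empty => index 1.
Insert 715: h=1, slot 1 occupied => index 2.
Insert 868: h=0, slot 0 empty => index 0.
Insert 36: h=1, slots 1,2 occupied => index 5.
Table: [868, 652, 715, ., ., 36, .]

715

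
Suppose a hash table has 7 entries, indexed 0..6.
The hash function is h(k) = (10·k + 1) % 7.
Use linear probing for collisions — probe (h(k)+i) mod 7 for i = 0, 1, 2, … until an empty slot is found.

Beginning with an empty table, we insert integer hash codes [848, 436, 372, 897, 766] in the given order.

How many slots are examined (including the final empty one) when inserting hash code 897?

3

Insert 848: h=4, slot 4 empty → index 4.
Insert 436: h=0, slot 0 empty → index 0.
Insert 372: h=4, slot 4 occupied → index 5.
Insert 897: h=4, slots 4,5 occupied → index 6.
Insert 766: h=3, slot 3 empty → index 3.
Table: [436, -, -, 766, 848, 372, 897]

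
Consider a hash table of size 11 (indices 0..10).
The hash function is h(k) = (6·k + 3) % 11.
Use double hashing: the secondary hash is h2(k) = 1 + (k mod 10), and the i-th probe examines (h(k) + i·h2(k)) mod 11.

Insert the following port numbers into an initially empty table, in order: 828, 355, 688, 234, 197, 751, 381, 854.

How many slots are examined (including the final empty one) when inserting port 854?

3

Insert 828: h=10, slot 10 empty -> index 10.
Insert 355: h=10, h2=6, slot 10 occupied -> index 5.
Insert 688: h=6, slot 6 empty -> index 6.
Insert 234: h=10, h2=5, slot 10 occupied -> index 4.
Insert 197: h=8, slot 8 empty -> index 8.
Insert 751: h=10, h2=2, slot 10 occupied -> index 1.
Insert 381: h=1, h2=2, slot 1 occupied -> index 3.
Insert 854: h=1, h2=5, slots 1,6 occupied -> index 0.
Table: [854, 751, _, 381, 234, 355, 688, _, 197, _, 828]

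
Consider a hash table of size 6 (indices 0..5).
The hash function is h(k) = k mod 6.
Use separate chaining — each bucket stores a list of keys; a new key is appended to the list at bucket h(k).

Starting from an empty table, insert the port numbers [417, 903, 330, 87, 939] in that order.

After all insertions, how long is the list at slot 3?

Insert 417: h=3, bucket 3 empty → new chain.
Insert 903: h=3, bucket 3 nonempty → append to chain.
Insert 330: h=0, bucket 0 empty → new chain.
Insert 87: h=3, bucket 3 nonempty → append to chain.
Insert 939: h=3, bucket 3 nonempty → append to chain.
Final buckets:
0: 330
1: .
2: .
3: 417 -> 903 -> 87 -> 939
4: .
5: .

4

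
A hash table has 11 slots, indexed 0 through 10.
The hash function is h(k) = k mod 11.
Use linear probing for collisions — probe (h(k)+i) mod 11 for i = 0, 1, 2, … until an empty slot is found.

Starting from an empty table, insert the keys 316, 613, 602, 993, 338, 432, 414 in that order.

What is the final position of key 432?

4

Insert 316: h=8, slot 8 empty -> index 8.
Insert 613: h=8, slot 8 occupied -> index 9.
Insert 602: h=8, slots 8,9 occupied -> index 10.
Insert 993: h=3, slot 3 empty -> index 3.
Insert 338: h=8, slots 8,9,10 occupied -> index 0.
Insert 432: h=3, slot 3 occupied -> index 4.
Insert 414: h=7, slot 7 empty -> index 7.
Table: [338, -, -, 993, 432, -, -, 414, 316, 613, 602]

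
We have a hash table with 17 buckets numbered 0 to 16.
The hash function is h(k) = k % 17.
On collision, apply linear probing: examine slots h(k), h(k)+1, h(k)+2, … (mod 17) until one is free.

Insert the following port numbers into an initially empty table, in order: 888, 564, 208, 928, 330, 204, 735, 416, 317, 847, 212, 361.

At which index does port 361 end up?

888 hashes to 4; slot 4 is free => place at 4.
564 hashes to 3; slot 3 is free => place at 3.
208 hashes to 4; 4 taken => place at 5.
928 hashes to 10; slot 10 is free => place at 10.
330 hashes to 7; slot 7 is free => place at 7.
204 hashes to 0; slot 0 is free => place at 0.
735 hashes to 4; 4,5 taken => place at 6.
416 hashes to 8; slot 8 is free => place at 8.
317 hashes to 11; slot 11 is free => place at 11.
847 hashes to 14; slot 14 is free => place at 14.
212 hashes to 8; 8 taken => place at 9.
361 hashes to 4; 4,5,6,7,8,9,10,11 taken => place at 12.
Table: [204, ∅, ∅, 564, 888, 208, 735, 330, 416, 212, 928, 317, 361, ∅, 847, ∅, ∅]

12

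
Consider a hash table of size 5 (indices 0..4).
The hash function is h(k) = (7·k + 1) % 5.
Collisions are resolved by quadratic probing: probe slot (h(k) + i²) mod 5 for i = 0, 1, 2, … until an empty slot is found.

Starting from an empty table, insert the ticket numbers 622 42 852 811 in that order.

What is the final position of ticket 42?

622 hashes to 0; slot 0 is free → place at 0.
42 hashes to 0; 0 taken → place at 1.
852 hashes to 0; 0,1 taken → place at 4.
811 hashes to 3; slot 3 is free → place at 3.
Table: [622, 42, _, 811, 852]

1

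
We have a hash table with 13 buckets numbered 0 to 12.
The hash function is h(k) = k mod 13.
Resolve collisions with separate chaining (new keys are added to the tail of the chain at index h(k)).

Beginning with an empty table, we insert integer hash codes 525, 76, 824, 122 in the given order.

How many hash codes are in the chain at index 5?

3

525 → bucket 5
76 → bucket 11
824 → bucket 5 (collision)
122 → bucket 5 (collision)
Final buckets:
0: ∅
1: ∅
2: ∅
3: ∅
4: ∅
5: 525 -> 824 -> 122
6: ∅
7: ∅
8: ∅
9: ∅
10: ∅
11: 76
12: ∅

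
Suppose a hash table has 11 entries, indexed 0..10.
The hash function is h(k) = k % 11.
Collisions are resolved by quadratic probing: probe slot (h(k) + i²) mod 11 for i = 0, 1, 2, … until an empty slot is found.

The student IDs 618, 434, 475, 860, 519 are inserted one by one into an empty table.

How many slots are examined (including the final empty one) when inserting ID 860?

618: h=2 => slot 2
434: h=5 => slot 5
475: h=2, probe 2,3 => slot 3
860: h=2, probe 2,3,6 => slot 6
519: h=2, probe 2,3,6,0 => slot 0
Table: [519, ., 618, 475, ., 434, 860, ., ., ., .]

3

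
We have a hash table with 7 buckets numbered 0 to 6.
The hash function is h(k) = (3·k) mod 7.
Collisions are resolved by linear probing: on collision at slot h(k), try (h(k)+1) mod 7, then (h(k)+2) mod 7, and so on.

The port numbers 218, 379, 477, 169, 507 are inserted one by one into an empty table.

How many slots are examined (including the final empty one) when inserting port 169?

218: h=3 => slot 3
379: h=3, probe 3,4 => slot 4
477: h=3, probe 3,4,5 => slot 5
169: h=3, probe 3,4,5,6 => slot 6
507: h=2 => slot 2
Table: [-, -, 507, 218, 379, 477, 169]

4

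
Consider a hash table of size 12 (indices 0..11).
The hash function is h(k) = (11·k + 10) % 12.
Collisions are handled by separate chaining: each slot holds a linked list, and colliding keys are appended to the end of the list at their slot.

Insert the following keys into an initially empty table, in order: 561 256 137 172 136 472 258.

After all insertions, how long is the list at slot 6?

4

Insert 561: h=1, bucket 1 empty → new chain.
Insert 256: h=6, bucket 6 empty → new chain.
Insert 137: h=5, bucket 5 empty → new chain.
Insert 172: h=6, bucket 6 nonempty → append to chain.
Insert 136: h=6, bucket 6 nonempty → append to chain.
Insert 472: h=6, bucket 6 nonempty → append to chain.
Insert 258: h=4, bucket 4 empty → new chain.
Final buckets:
0: _
1: 561
2: _
3: _
4: 258
5: 137
6: 256 -> 172 -> 136 -> 472
7: _
8: _
9: _
10: _
11: _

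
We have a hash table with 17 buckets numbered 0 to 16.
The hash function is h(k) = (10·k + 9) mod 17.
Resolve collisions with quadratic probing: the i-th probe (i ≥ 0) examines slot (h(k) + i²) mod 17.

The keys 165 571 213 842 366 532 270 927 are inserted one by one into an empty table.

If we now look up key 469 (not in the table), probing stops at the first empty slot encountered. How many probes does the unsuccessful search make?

3

165 hashes to 10; slot 10 is free → place at 10.
571 hashes to 7; slot 7 is free → place at 7.
213 hashes to 14; slot 14 is free → place at 14.
842 hashes to 14; 14 taken → place at 15.
366 hashes to 14; 14,15 taken → place at 1.
532 hashes to 8; slot 8 is free → place at 8.
270 hashes to 6; slot 6 is free → place at 6.
927 hashes to 14; 14,15,1,6 taken → place at 13.
Table: [., 366, ., ., ., ., 270, 571, 532, ., 165, ., ., 927, 213, 842, .]
Lookup 469: h=7, probe 7,8,11 → slot 11 empty, not found.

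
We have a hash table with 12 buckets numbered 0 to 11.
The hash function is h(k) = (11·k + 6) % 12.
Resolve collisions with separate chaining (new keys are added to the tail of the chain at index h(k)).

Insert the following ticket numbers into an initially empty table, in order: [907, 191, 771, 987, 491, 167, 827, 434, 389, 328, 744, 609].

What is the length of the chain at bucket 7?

Insert 907: h=11, bucket 11 empty -> new chain.
Insert 191: h=7, bucket 7 empty -> new chain.
Insert 771: h=3, bucket 3 empty -> new chain.
Insert 987: h=3, bucket 3 nonempty -> append to chain.
Insert 491: h=7, bucket 7 nonempty -> append to chain.
Insert 167: h=7, bucket 7 nonempty -> append to chain.
Insert 827: h=7, bucket 7 nonempty -> append to chain.
Insert 434: h=4, bucket 4 empty -> new chain.
Insert 389: h=1, bucket 1 empty -> new chain.
Insert 328: h=2, bucket 2 empty -> new chain.
Insert 744: h=6, bucket 6 empty -> new chain.
Insert 609: h=9, bucket 9 empty -> new chain.
Final buckets:
0: ∅
1: 389
2: 328
3: 771 -> 987
4: 434
5: ∅
6: 744
7: 191 -> 491 -> 167 -> 827
8: ∅
9: 609
10: ∅
11: 907

4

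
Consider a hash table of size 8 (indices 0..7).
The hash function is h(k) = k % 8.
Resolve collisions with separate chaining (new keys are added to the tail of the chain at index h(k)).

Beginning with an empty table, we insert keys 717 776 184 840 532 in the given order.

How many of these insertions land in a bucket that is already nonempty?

2

Insert 717: h=5, bucket 5 empty -> new chain.
Insert 776: h=0, bucket 0 empty -> new chain.
Insert 184: h=0, bucket 0 nonempty -> append to chain.
Insert 840: h=0, bucket 0 nonempty -> append to chain.
Insert 532: h=4, bucket 4 empty -> new chain.
Final buckets:
0: 776 -> 184 -> 840
1: ∅
2: ∅
3: ∅
4: 532
5: 717
6: ∅
7: ∅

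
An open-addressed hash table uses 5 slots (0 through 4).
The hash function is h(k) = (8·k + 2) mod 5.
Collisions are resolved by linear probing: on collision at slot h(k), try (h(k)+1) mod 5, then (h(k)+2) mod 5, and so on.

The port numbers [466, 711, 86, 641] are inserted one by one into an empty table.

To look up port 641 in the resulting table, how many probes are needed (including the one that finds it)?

4

Insert 466: h=0, slot 0 empty → index 0.
Insert 711: h=0, slot 0 occupied → index 1.
Insert 86: h=0, slots 0,1 occupied → index 2.
Insert 641: h=0, slots 0,1,2 occupied → index 3.
Table: [466, 711, 86, 641, _]
Lookup 641: h=0, probe 0,1,2,3 → found at 3.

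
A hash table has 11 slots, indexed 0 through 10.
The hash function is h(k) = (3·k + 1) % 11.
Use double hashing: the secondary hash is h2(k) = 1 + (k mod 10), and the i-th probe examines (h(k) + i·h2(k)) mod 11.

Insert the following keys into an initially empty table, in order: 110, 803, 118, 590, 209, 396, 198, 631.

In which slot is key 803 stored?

110: h=1 -> slot 1
803: h=1, h2=4, probe 1,5 -> slot 5
118: h=3 -> slot 3
590: h=0 -> slot 0
209: h=1, h2=10, probe 1,0,10 -> slot 10
396: h=1, h2=7, probe 1,8 -> slot 8
198: h=1, h2=9, probe 1,10,8,6 -> slot 6
631: h=2 -> slot 2
Table: [590, 110, 631, 118, _, 803, 198, _, 396, _, 209]

5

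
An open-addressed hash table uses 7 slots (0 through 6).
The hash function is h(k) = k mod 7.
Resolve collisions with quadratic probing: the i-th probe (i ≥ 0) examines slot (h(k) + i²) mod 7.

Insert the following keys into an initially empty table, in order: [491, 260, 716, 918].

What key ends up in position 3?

491: h=1 → slot 1
260: h=1, probe 1,2 → slot 2
716: h=2, probe 2,3 → slot 3
918: h=1, probe 1,2,5 → slot 5
Table: [—, 491, 260, 716, —, 918, —]

716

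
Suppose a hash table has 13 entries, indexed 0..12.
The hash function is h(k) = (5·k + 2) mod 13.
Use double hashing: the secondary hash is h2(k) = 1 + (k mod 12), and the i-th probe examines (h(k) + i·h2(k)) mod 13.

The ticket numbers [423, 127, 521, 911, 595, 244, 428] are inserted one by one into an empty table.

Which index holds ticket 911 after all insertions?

423 hashes to 11; slot 11 is free => place at 11.
127 hashes to 0; slot 0 is free => place at 0.
521 hashes to 7; slot 7 is free => place at 7.
911 hashes to 7, h2=12; 7 taken => place at 6.
595 hashes to 0, h2=8; 0 taken => place at 8.
244 hashes to 0, h2=5; 0 taken => place at 5.
428 hashes to 10; slot 10 is free => place at 10.
Table: [127, ., ., ., ., 244, 911, 521, 595, ., 428, 423, .]

6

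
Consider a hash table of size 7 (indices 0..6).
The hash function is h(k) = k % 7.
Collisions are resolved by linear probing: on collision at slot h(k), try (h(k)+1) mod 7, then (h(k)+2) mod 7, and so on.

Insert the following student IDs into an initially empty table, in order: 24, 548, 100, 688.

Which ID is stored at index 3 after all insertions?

24: h=3 => slot 3
548: h=2 => slot 2
100: h=2, probe 2,3,4 => slot 4
688: h=2, probe 2,3,4,5 => slot 5
Table: [_, _, 548, 24, 100, 688, _]

24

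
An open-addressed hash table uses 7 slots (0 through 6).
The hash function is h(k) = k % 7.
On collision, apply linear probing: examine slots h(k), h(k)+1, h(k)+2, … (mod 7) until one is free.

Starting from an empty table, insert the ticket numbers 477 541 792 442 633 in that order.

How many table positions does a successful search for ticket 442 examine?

Insert 477: h=1, slot 1 empty → index 1.
Insert 541: h=2, slot 2 empty → index 2.
Insert 792: h=1, slots 1,2 occupied → index 3.
Insert 442: h=1, slots 1,2,3 occupied → index 4.
Insert 633: h=3, slots 3,4 occupied → index 5.
Table: [∅, 477, 541, 792, 442, 633, ∅]
Lookup 442: h=1, probe 1,2,3,4 → found at 4.

4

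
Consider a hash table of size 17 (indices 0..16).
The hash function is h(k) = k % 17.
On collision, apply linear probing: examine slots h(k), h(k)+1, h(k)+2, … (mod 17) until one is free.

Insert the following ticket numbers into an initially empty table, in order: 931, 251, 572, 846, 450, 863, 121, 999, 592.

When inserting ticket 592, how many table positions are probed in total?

931: h=13 -> slot 13
251: h=13, probe 13,14 -> slot 14
572: h=11 -> slot 11
846: h=13, probe 13,14,15 -> slot 15
450: h=8 -> slot 8
863: h=13, probe 13,14,15,16 -> slot 16
121: h=2 -> slot 2
999: h=13, probe 13,14,15,16,0 -> slot 0
592: h=14, probe 14,15,16,0,1 -> slot 1
Table: [999, 592, 121, —, —, —, —, —, 450, —, —, 572, —, 931, 251, 846, 863]

5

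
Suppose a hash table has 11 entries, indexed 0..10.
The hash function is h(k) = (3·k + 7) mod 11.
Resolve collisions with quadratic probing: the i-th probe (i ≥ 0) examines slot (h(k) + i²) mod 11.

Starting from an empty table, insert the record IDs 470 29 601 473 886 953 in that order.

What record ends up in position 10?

953

470: h=9 -> slot 9
29: h=6 -> slot 6
601: h=6, probe 6,7 -> slot 7
473: h=7, probe 7,8 -> slot 8
886: h=3 -> slot 3
953: h=6, probe 6,7,10 -> slot 10
Table: [∅, ∅, ∅, 886, ∅, ∅, 29, 601, 473, 470, 953]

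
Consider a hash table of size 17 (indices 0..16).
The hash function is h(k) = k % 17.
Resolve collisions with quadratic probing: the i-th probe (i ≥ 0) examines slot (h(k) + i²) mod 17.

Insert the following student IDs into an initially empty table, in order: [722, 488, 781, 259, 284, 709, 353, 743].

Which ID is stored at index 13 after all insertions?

Insert 722: h=8, slot 8 empty => index 8.
Insert 488: h=12, slot 12 empty => index 12.
Insert 781: h=16, slot 16 empty => index 16.
Insert 259: h=4, slot 4 empty => index 4.
Insert 284: h=12, slot 12 occupied => index 13.
Insert 709: h=12, slots 12,13,16,4 occupied => index 11.
Insert 353: h=13, slot 13 occupied => index 14.
Insert 743: h=12, slots 12,13,16,4,11 occupied => index 3.
Table: [-, -, -, 743, 259, -, -, -, 722, -, -, 709, 488, 284, 353, -, 781]

284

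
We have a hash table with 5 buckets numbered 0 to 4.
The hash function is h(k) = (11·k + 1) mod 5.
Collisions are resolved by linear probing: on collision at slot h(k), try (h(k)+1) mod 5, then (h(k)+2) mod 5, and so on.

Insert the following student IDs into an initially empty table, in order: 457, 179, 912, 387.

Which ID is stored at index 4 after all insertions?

457 hashes to 3; slot 3 is free -> place at 3.
179 hashes to 0; slot 0 is free -> place at 0.
912 hashes to 3; 3 taken -> place at 4.
387 hashes to 3; 3,4,0 taken -> place at 1.
Table: [179, 387, ., 457, 912]

912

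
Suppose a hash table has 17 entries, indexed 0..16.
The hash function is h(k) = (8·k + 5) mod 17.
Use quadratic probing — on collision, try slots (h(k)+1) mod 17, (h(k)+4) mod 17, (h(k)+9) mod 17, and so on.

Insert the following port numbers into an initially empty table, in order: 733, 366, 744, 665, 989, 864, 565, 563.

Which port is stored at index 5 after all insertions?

665

733 hashes to 4; slot 4 is free -> place at 4.
366 hashes to 9; slot 9 is free -> place at 9.
744 hashes to 7; slot 7 is free -> place at 7.
665 hashes to 4; 4 taken -> place at 5.
989 hashes to 12; slot 12 is free -> place at 12.
864 hashes to 15; slot 15 is free -> place at 15.
565 hashes to 3; slot 3 is free -> place at 3.
563 hashes to 4; 4,5 taken -> place at 8.
Table: [., ., ., 565, 733, 665, ., 744, 563, 366, ., ., 989, ., ., 864, .]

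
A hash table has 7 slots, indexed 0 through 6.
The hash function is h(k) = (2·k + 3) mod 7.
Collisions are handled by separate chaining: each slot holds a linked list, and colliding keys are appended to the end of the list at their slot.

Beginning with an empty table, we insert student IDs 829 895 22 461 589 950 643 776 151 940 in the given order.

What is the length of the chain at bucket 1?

Insert 829: h=2, bucket 2 empty -> new chain.
Insert 895: h=1, bucket 1 empty -> new chain.
Insert 22: h=5, bucket 5 empty -> new chain.
Insert 461: h=1, bucket 1 nonempty -> append to chain.
Insert 589: h=5, bucket 5 nonempty -> append to chain.
Insert 950: h=6, bucket 6 empty -> new chain.
Insert 643: h=1, bucket 1 nonempty -> append to chain.
Insert 776: h=1, bucket 1 nonempty -> append to chain.
Insert 151: h=4, bucket 4 empty -> new chain.
Insert 940: h=0, bucket 0 empty -> new chain.
Final buckets:
0: 940
1: 895 -> 461 -> 643 -> 776
2: 829
3: _
4: 151
5: 22 -> 589
6: 950

4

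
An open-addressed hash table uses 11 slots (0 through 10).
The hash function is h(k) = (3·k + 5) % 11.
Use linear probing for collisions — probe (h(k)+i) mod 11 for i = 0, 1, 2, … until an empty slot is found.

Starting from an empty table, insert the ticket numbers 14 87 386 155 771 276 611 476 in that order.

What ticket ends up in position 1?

611

Insert 14: h=3, slot 3 empty → index 3.
Insert 87: h=2, slot 2 empty → index 2.
Insert 386: h=8, slot 8 empty → index 8.
Insert 155: h=8, slot 8 occupied → index 9.
Insert 771: h=8, slots 8,9 occupied → index 10.
Insert 276: h=8, slots 8,9,10 occupied → index 0.
Insert 611: h=1, slot 1 empty → index 1.
Insert 476: h=3, slot 3 occupied → index 4.
Table: [276, 611, 87, 14, 476, ., ., ., 386, 155, 771]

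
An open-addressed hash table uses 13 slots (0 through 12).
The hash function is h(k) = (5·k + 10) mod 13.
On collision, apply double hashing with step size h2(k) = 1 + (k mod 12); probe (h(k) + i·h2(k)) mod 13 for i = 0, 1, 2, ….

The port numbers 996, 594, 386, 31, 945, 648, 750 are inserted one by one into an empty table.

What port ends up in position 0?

996 hashes to 11; slot 11 is free -> place at 11.
594 hashes to 3; slot 3 is free -> place at 3.
386 hashes to 3, h2=3; 3 taken -> place at 6.
31 hashes to 9; slot 9 is free -> place at 9.
945 hashes to 3, h2=10; 3 taken -> place at 0.
648 hashes to 0, h2=1; 0 taken -> place at 1.
750 hashes to 3, h2=7; 3 taken -> place at 10.
Table: [945, 648, -, 594, -, -, 386, -, -, 31, 750, 996, -]

945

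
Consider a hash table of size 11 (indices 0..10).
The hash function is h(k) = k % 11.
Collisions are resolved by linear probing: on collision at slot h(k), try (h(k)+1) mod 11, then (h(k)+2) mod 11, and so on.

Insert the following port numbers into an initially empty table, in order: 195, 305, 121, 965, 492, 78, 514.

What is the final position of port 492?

1

Insert 195: h=8, slot 8 empty => index 8.
Insert 305: h=8, slot 8 occupied => index 9.
Insert 121: h=0, slot 0 empty => index 0.
Insert 965: h=8, slots 8,9 occupied => index 10.
Insert 492: h=8, slots 8,9,10,0 occupied => index 1.
Insert 78: h=1, slot 1 occupied => index 2.
Insert 514: h=8, slots 8,9,10,0,1,2 occupied => index 3.
Table: [121, 492, 78, 514, —, —, —, —, 195, 305, 965]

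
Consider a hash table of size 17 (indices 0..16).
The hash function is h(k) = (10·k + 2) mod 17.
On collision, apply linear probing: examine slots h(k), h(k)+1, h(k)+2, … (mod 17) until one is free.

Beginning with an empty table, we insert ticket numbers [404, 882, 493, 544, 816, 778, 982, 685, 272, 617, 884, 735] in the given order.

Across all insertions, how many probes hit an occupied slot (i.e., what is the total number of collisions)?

404 hashes to 13; slot 13 is free -> place at 13.
882 hashes to 16; slot 16 is free -> place at 16.
493 hashes to 2; slot 2 is free -> place at 2.
544 hashes to 2; 2 taken -> place at 3.
816 hashes to 2; 2,3 taken -> place at 4.
778 hashes to 13; 13 taken -> place at 14.
982 hashes to 13; 13,14 taken -> place at 15.
685 hashes to 1; slot 1 is free -> place at 1.
272 hashes to 2; 2,3,4 taken -> place at 5.
617 hashes to 1; 1,2,3,4,5 taken -> place at 6.
884 hashes to 2; 2,3,4,5,6 taken -> place at 7.
735 hashes to 8; slot 8 is free -> place at 8.
Table: [—, 685, 493, 544, 816, 272, 617, 884, 735, —, —, —, —, 404, 778, 982, 882]

19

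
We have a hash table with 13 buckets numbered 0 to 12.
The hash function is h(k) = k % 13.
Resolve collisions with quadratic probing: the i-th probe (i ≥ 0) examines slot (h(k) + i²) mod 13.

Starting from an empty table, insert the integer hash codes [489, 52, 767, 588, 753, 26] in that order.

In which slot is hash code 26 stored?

4

489 hashes to 8; slot 8 is free => place at 8.
52 hashes to 0; slot 0 is free => place at 0.
767 hashes to 0; 0 taken => place at 1.
588 hashes to 3; slot 3 is free => place at 3.
753 hashes to 12; slot 12 is free => place at 12.
26 hashes to 0; 0,1 taken => place at 4.
Table: [52, 767, ∅, 588, 26, ∅, ∅, ∅, 489, ∅, ∅, ∅, 753]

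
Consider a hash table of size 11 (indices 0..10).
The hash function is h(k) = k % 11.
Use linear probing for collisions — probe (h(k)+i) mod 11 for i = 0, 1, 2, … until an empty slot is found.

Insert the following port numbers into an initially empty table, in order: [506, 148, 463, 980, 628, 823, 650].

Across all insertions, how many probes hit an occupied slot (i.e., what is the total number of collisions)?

506 hashes to 0; slot 0 is free -> place at 0.
148 hashes to 5; slot 5 is free -> place at 5.
463 hashes to 1; slot 1 is free -> place at 1.
980 hashes to 1; 1 taken -> place at 2.
628 hashes to 1; 1,2 taken -> place at 3.
823 hashes to 9; slot 9 is free -> place at 9.
650 hashes to 1; 1,2,3 taken -> place at 4.
Table: [506, 463, 980, 628, 650, 148, _, _, _, 823, _]

6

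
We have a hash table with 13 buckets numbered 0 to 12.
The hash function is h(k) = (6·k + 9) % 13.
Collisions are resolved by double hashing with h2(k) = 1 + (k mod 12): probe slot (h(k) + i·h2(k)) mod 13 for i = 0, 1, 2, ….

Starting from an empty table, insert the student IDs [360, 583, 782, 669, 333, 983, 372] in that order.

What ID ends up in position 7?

360 hashes to 11; slot 11 is free => place at 11.
583 hashes to 10; slot 10 is free => place at 10.
782 hashes to 8; slot 8 is free => place at 8.
669 hashes to 6; slot 6 is free => place at 6.
333 hashes to 5; slot 5 is free => place at 5.
983 hashes to 5, h2=12; 5 taken => place at 4.
372 hashes to 5, h2=1; 5,6 taken => place at 7.
Table: [∅, ∅, ∅, ∅, 983, 333, 669, 372, 782, ∅, 583, 360, ∅]

372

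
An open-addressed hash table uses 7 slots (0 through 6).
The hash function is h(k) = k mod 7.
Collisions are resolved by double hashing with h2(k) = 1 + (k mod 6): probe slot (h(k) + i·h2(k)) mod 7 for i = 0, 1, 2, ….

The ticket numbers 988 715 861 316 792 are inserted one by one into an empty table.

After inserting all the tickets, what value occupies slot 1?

988

988: h=1 → slot 1
715: h=1, h2=2, probe 1,3 → slot 3
861: h=0 → slot 0
316: h=1, h2=5, probe 1,6 → slot 6
792: h=1, h2=1, probe 1,2 → slot 2
Table: [861, 988, 792, 715, _, _, 316]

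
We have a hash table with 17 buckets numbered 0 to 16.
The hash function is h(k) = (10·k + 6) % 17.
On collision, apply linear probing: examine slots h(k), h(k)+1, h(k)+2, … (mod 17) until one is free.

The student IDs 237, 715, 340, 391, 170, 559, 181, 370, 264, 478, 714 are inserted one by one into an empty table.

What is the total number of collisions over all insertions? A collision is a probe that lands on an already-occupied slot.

Insert 237: h=13, slot 13 empty => index 13.
Insert 715: h=16, slot 16 empty => index 16.
Insert 340: h=6, slot 6 empty => index 6.
Insert 391: h=6, slot 6 occupied => index 7.
Insert 170: h=6, slots 6,7 occupied => index 8.
Insert 559: h=3, slot 3 empty => index 3.
Insert 181: h=14, slot 14 empty => index 14.
Insert 370: h=0, slot 0 empty => index 0.
Insert 264: h=11, slot 11 empty => index 11.
Insert 478: h=9, slot 9 empty => index 9.
Insert 714: h=6, slots 6,7,8,9 occupied => index 10.
Table: [370, ∅, ∅, 559, ∅, ∅, 340, 391, 170, 478, 714, 264, ∅, 237, 181, ∅, 715]

7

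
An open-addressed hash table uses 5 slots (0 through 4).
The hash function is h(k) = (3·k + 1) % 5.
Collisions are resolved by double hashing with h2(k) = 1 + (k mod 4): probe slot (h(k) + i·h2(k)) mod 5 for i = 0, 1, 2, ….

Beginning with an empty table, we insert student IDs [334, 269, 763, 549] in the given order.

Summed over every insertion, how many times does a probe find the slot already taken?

4

334 hashes to 3; slot 3 is free -> place at 3.
269 hashes to 3, h2=2; 3 taken -> place at 0.
763 hashes to 0, h2=4; 0 taken -> place at 4.
549 hashes to 3, h2=2; 3,0 taken -> place at 2.
Table: [269, ∅, 549, 334, 763]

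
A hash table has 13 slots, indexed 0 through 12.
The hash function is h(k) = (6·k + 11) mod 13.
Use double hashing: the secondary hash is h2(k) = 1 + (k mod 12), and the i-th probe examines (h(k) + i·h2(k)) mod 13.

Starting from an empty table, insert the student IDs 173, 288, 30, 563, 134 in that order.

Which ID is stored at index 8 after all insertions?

173: h=9 → slot 9
288: h=10 → slot 10
30: h=9, h2=7, probe 9,3 → slot 3
563: h=9, h2=12, probe 9,8 → slot 8
134: h=9, h2=3, probe 9,12 → slot 12
Table: [-, -, -, 30, -, -, -, -, 563, 173, 288, -, 134]

563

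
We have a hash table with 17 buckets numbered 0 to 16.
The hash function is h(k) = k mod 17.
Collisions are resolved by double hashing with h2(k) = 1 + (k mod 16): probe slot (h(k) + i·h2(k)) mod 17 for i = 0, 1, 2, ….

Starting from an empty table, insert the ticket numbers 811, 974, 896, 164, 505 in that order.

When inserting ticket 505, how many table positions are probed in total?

3

811: h=12 → slot 12
974: h=5 → slot 5
896: h=12, h2=1, probe 12,13 → slot 13
164: h=11 → slot 11
505: h=12, h2=10, probe 12,5,15 → slot 15
Table: [—, —, —, —, —, 974, —, —, —, —, —, 164, 811, 896, —, 505, —]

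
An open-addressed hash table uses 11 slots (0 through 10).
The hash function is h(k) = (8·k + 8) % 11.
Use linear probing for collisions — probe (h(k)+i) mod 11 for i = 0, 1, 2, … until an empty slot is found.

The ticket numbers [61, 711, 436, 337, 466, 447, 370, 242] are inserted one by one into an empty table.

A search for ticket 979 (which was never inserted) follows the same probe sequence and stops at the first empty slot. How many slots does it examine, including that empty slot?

8

61 hashes to 1; slot 1 is free -> place at 1.
711 hashes to 9; slot 9 is free -> place at 9.
436 hashes to 9; 9 taken -> place at 10.
337 hashes to 9; 9,10 taken -> place at 0.
466 hashes to 7; slot 7 is free -> place at 7.
447 hashes to 9; 9,10,0,1 taken -> place at 2.
370 hashes to 9; 9,10,0,1,2 taken -> place at 3.
242 hashes to 8; slot 8 is free -> place at 8.
Table: [337, 61, 447, 370, -, -, -, 466, 242, 711, 436]
Lookup 979: h=8, probe 8,9,10,0,1,2,3,4 → slot 4 empty, not found.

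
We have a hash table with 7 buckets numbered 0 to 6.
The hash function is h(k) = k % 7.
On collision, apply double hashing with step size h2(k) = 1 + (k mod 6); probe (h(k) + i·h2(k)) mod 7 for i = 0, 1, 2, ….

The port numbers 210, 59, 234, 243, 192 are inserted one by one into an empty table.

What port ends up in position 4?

Insert 210: h=0, slot 0 empty => index 0.
Insert 59: h=3, slot 3 empty => index 3.
Insert 234: h=3, h2=1, slot 3 occupied => index 4.
Insert 243: h=5, slot 5 empty => index 5.
Insert 192: h=3, h2=1, slots 3,4,5 occupied => index 6.
Table: [210, —, —, 59, 234, 243, 192]

234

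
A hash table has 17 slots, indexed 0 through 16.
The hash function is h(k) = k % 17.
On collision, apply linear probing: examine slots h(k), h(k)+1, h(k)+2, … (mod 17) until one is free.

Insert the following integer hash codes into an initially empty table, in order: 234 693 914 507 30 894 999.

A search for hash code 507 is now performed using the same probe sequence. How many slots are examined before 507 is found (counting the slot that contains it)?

234 hashes to 13; slot 13 is free -> place at 13.
693 hashes to 13; 13 taken -> place at 14.
914 hashes to 13; 13,14 taken -> place at 15.
507 hashes to 14; 14,15 taken -> place at 16.
30 hashes to 13; 13,14,15,16 taken -> place at 0.
894 hashes to 10; slot 10 is free -> place at 10.
999 hashes to 13; 13,14,15,16,0 taken -> place at 1.
Table: [30, 999, _, _, _, _, _, _, _, _, 894, _, _, 234, 693, 914, 507]
Lookup 507: h=14, probe 14,15,16 → found at 16.

3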